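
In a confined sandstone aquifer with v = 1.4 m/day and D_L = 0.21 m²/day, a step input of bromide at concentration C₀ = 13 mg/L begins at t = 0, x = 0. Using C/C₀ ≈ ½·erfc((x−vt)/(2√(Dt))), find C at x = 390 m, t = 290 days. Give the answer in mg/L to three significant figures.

12.0 mg/L

For a continuous step input, C/C₀ ≈ ½·erfc((x−vt)/(2√(Dt))).
vt = 1.4 × 290 = 406 m and 2√(Dt) = 2√(0.21 × 290) = 15.61 m.
Argument (x−vt)/(2√(Dt)) = (390 − 406)/15.61 = -1.025; ½·erfc(-1.025) = 0.9264.
C = 13 × 0.9264 = 12.0 mg/L.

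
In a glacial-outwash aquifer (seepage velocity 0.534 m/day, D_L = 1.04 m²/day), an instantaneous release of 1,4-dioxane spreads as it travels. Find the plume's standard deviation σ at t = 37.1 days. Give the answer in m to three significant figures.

Dispersive spreading gives a Gaussian with σ² = 2Dt; advection only shifts the center.
σ = √(2 × 1.04 × 37.1) = 8.78 m.

8.78 m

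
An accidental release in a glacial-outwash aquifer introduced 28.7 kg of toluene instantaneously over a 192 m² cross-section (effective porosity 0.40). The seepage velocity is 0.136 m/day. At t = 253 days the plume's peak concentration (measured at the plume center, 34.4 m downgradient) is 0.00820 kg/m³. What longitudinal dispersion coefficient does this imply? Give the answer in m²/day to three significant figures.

0.653 m²/day

At the plume center C_max = M/(n_e·A·√(4πDt)), so D = M²/(4πt·(n_e·A·C_max)²).
n_e·A·C_max = 0.40 × 192 × 0.00820 = 0.6298 kg/m.
D = 28.7²/(4π × 253 × 0.6298²) = 0.653 m²/day.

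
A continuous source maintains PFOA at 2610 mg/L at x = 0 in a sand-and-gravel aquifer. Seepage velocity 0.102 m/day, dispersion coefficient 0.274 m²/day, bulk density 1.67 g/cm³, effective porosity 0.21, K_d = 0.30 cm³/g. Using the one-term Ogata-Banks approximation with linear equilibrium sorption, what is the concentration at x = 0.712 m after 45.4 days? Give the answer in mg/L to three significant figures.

1550 mg/L

Retardation factor R = 1 + ρ_b·K_d/n = 1 + 1.67 × 0.30/0.21 = 3.386.
Sorption retards both mechanisms: v_R = v/R = 0.03012 m/day, D_R = D/R = 0.08092 m²/day.
v_R·t = 0.03012 × 45.4 = 1.367448 m; 2√(D_R t) = 3.833 m; argument = (0.712 − 1.367448)/3.833 = -0.1710.
C = C₀ × ½·erfc(-0.1710) = 2610 × 0.5955 = 1550 mg/L.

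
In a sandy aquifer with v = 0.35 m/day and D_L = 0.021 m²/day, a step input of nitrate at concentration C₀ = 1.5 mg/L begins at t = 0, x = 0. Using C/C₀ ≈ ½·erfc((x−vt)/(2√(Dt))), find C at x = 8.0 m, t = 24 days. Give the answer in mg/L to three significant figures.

0.982 mg/L

For a continuous step input, C/C₀ ≈ ½·erfc((x−vt)/(2√(Dt))).
vt = 0.35 × 24 = 8.4 m and 2√(Dt) = 2√(0.021 × 24) = 1.420 m.
Argument (x−vt)/(2√(Dt)) = (8.0 − 8.4)/1.420 = -0.2817; ½·erfc(-0.2817) = 0.6548.
C = 1.5 × 0.6548 = 0.982 mg/L.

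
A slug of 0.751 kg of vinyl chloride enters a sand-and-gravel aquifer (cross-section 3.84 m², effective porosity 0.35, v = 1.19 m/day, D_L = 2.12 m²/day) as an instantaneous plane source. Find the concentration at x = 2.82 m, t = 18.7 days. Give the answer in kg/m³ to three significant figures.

0.00231 kg/m³

For an instantaneous plane source, C(x,t) = M/(n_e·A·√(4πDt)) · exp(−(x−vt)²/(4Dt)), with n_e·A the pore (flow) area.
Plume center vt = 1.19 × 18.7 = 22.253 m, so the well at 2.82 m is 19.433 m upgradient of the peak.
√(4πDt) = 22.32 m, giving peak height M/(n_e·A·√(4πDt)) = 0.751/(0.35 × 3.84 × 22.32) = 0.02503 kg/m³.
(x−vt)²/(4Dt) = (-19.433)²/(4 × 2.12 × 18.7) = 2.381; exp(−2.381) = 0.09246.
C = 0.02503 × 0.09246 = 0.00231 kg/m³.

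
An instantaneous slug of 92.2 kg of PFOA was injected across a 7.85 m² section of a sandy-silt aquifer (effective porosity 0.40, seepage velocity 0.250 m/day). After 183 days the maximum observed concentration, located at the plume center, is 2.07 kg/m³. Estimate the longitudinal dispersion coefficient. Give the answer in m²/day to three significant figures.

0.0875 m²/day

At the plume center C_max = M/(n_e·A·√(4πDt)), so D = M²/(4πt·(n_e·A·C_max)²).
n_e·A·C_max = 0.40 × 7.85 × 2.07 = 6.500 kg/m.
D = 92.2²/(4π × 183 × 6.500²) = 0.0875 m²/day.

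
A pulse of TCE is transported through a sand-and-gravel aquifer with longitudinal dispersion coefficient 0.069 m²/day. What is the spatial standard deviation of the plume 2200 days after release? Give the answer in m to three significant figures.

Dispersive spreading gives a Gaussian with σ² = 2Dt; advection only shifts the center.
σ = √(2 × 0.069 × 2200) = 17.4 m.

17.4 m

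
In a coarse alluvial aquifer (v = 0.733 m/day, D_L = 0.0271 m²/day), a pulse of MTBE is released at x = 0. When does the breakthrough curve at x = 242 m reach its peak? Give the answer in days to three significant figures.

For the 1D instantaneous-source solution, setting ∂C/∂t = 0 at fixed x gives v²t² + 2Dt − x² = 0, so t = (√(D² + v²x²) − D)/v².
√(D² + v²x²) = √(0.0271² + 0.733² × 242²) = 177.4; v² = 0.537289.
t = (177.4 − 0.0271)/0.537289 = 330 days (vs. the pure-advection estimate x/v = 330 d).

330 days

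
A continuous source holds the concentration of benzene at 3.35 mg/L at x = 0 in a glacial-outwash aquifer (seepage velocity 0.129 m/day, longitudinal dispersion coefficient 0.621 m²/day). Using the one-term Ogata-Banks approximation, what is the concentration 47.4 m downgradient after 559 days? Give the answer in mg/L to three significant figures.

For a continuous step input, C/C₀ ≈ ½·erfc((x−vt)/(2√(Dt))).
vt = 0.129 × 559 = 72.111 m and 2√(Dt) = 2√(0.621 × 559) = 37.26 m.
Argument (x−vt)/(2√(Dt)) = (47.4 − 72.111)/37.26 = -0.6632; ½·erfc(-0.6632) = 0.8259.
C = 3.35 × 0.8259 = 2.77 mg/L.

2.77 mg/L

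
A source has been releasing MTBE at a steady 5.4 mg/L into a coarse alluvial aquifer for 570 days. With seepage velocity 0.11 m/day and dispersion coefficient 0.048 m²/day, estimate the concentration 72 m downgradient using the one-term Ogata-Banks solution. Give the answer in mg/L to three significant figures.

For a continuous step input, C/C₀ ≈ ½·erfc((x−vt)/(2√(Dt))).
vt = 0.11 × 570 = 62.7 m and 2√(Dt) = 2√(0.048 × 570) = 10.46 m.
Argument (x−vt)/(2√(Dt)) = (72 − 62.7)/10.46 = 0.8891; ½·erfc(0.8891) = 0.1043.
C = 5.4 × 0.1043 = 0.563 mg/L.

0.563 mg/L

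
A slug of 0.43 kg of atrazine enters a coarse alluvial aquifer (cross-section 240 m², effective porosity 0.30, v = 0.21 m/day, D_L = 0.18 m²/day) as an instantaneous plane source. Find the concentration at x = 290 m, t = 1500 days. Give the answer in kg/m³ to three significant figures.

For an instantaneous plane source, C(x,t) = M/(n_e·A·√(4πDt)) · exp(−(x−vt)²/(4Dt)), with n_e·A the pore (flow) area.
Plume center vt = 0.21 × 1500 = 315 m, so the well at 290 m is 25 m upgradient of the peak.
√(4πDt) = 58.25 m, giving peak height M/(n_e·A·√(4πDt)) = 0.43/(0.30 × 240 × 58.25) = 0.0001025 kg/m³.
(x−vt)²/(4Dt) = (-25)²/(4 × 0.18 × 1500) = 0.5787; exp(−0.5787) = 0.5606.
C = 0.0001025 × 0.5606 = 5.75e-05 kg/m³.

5.75e-05 kg/m³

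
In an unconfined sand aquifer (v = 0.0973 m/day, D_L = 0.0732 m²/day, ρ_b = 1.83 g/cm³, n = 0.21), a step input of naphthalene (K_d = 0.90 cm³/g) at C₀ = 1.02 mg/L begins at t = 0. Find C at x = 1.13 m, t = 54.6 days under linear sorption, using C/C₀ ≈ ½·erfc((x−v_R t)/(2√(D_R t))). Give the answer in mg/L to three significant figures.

Retardation factor R = 1 + ρ_b·K_d/n = 1 + 1.83 × 0.90/0.21 = 8.843.
Sorption retards both mechanisms: v_R = v/R = 0.01100 m/day, D_R = D/R = 0.008278 m²/day.
v_R·t = 0.01100 × 54.6 = 0.6006 m; 2√(D_R t) = 1.345 m; argument = (1.13 − 0.6006)/1.345 = 0.3936.
C = C₀ × ½·erfc(0.3936) = 1.02 × 0.2889 = 0.295 mg/L.

0.295 mg/L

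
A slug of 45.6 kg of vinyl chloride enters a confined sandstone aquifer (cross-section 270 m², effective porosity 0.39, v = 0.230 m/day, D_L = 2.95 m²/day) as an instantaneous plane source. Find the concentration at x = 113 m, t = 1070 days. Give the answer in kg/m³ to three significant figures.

For an instantaneous plane source, C(x,t) = M/(n_e·A·√(4πDt)) · exp(−(x−vt)²/(4Dt)), with n_e·A the pore (flow) area.
Plume center vt = 0.230 × 1070 = 246.1 m, so the well at 113 m is 133.1 m upgradient of the peak.
√(4πDt) = 199.2 m, giving peak height M/(n_e·A·√(4πDt)) = 45.6/(0.39 × 270 × 199.2) = 0.002174 kg/m³.
(x−vt)²/(4Dt) = (-133.1)²/(4 × 2.95 × 1070) = 1.403; exp(−1.403) = 0.2459.
C = 0.002174 × 0.2459 = 0.000535 kg/m³.

0.000535 kg/m³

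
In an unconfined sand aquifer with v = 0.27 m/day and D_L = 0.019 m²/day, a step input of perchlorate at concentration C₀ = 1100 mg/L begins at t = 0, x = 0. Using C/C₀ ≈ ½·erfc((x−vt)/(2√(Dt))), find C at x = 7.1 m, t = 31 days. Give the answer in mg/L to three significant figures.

For a continuous step input, C/C₀ ≈ ½·erfc((x−vt)/(2√(Dt))).
vt = 0.27 × 31 = 8.37 m and 2√(Dt) = 2√(0.019 × 31) = 1.535 m.
Argument (x−vt)/(2√(Dt)) = (7.1 − 8.37)/1.535 = -0.8274; ½·erfc(-0.8274) = 0.8790.
C = 1100 × 0.8790 = 967 mg/L.

967 mg/L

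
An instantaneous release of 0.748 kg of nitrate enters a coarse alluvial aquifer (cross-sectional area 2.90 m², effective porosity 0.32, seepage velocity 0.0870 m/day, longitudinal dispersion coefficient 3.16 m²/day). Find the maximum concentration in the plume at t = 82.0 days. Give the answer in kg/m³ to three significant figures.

0.0141 kg/m³

The peak of an instantaneous 1D plume sits at x = vt; there the Gaussian factor is 1 and C_max = M/(n_e·A·√(4πDt)), where n_e·A is the pore area the mass is dissolved in.
√(4πDt) = √(4π × 3.16 × 82.0) = 57.06 m, so C_max = 0.748/(0.32 × 2.90 × 57.06) = 0.0141 kg/m³.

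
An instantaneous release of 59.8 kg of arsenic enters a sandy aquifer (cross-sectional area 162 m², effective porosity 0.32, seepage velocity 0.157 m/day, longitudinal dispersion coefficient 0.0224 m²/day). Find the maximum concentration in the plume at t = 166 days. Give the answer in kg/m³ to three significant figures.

0.169 kg/m³

The peak of an instantaneous 1D plume sits at x = vt; there the Gaussian factor is 1 and C_max = M/(n_e·A·√(4πDt)), where n_e·A is the pore area the mass is dissolved in.
√(4πDt) = √(4π × 0.0224 × 166) = 6.836 m, so C_max = 59.8/(0.32 × 162 × 6.836) = 0.169 kg/m³.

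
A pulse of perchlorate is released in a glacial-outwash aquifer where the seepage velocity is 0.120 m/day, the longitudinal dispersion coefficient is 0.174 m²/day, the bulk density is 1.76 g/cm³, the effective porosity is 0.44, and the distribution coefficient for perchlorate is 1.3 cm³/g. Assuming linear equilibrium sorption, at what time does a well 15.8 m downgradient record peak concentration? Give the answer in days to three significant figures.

Retardation factor R = 1 + ρ_b·K_d/n = 1 + 1.76 × 1.3/0.44 = 6.200.
Sorption retards both mechanisms: v_R = v/R = 0.01935 m/day, D_R = D/R = 0.02806 m²/day.
Peak time from v_R²t² + 2D_R t − x² = 0: t = (√(D_R² + v_R²x²) − D_R)/v_R².
√(D_R² + v_R²x²) = √(0.02806² + 0.01935² × 15.8²) = 0.3070; v_R² = 0.0003744.
t = (0.3070 − 0.02806)/0.0003744 = 745 days.

745 days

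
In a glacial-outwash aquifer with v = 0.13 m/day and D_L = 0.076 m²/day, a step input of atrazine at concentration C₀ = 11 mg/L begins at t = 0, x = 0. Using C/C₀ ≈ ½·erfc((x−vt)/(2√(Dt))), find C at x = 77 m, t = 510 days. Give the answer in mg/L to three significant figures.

For a continuous step input, C/C₀ ≈ ½·erfc((x−vt)/(2√(Dt))).
vt = 0.13 × 510 = 66.3 m and 2√(Dt) = 2√(0.076 × 510) = 12.45 m.
Argument (x−vt)/(2√(Dt)) = (77 − 66.3)/12.45 = 0.8594; ½·erfc(0.8594) = 0.1121.
C = 11 × 0.1121 = 1.23 mg/L.

1.23 mg/L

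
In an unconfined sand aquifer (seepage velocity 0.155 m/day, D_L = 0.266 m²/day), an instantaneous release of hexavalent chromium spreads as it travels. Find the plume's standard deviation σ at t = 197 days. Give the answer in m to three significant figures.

10.2 m

Dispersive spreading gives a Gaussian with σ² = 2Dt; advection only shifts the center.
σ = √(2 × 0.266 × 197) = 10.2 m.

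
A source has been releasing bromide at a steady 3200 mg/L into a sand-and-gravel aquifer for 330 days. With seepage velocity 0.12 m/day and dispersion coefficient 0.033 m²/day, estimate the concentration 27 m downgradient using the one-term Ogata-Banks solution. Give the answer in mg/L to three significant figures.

3190 mg/L

For a continuous step input, C/C₀ ≈ ½·erfc((x−vt)/(2√(Dt))).
vt = 0.12 × 330 = 39.6 m and 2√(Dt) = 2√(0.033 × 330) = 6.600 m.
Argument (x−vt)/(2√(Dt)) = (27 − 39.6)/6.600 = -1.909; ½·erfc(-1.909) = 0.9965.
C = 3200 × 0.9965 = 3190 mg/L.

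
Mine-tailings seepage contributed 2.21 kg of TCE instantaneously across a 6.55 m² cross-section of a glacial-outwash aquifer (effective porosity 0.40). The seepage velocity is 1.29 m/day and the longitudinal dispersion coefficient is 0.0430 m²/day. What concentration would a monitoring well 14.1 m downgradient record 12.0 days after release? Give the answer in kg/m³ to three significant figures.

For an instantaneous plane source, C(x,t) = M/(n_e·A·√(4πDt)) · exp(−(x−vt)²/(4Dt)), with n_e·A the pore (flow) area.
Plume center vt = 1.29 × 12.0 = 15.48 m, so the well at 14.1 m is 1.38 m upgradient of the peak.
√(4πDt) = 2.546 m, giving peak height M/(n_e·A·√(4πDt)) = 2.21/(0.40 × 6.55 × 2.546) = 0.3313 kg/m³.
(x−vt)²/(4Dt) = (-1.38)²/(4 × 0.0430 × 12.0) = 0.9227; exp(−0.9227) = 0.3974.
C = 0.3313 × 0.3974 = 0.132 kg/m³.

0.132 kg/m³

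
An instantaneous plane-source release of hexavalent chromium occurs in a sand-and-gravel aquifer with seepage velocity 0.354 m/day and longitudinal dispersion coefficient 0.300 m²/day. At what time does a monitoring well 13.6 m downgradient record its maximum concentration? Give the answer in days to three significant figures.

For the 1D instantaneous-source solution, setting ∂C/∂t = 0 at fixed x gives v²t² + 2Dt − x² = 0, so t = (√(D² + v²x²) − D)/v².
√(D² + v²x²) = √(0.300² + 0.354² × 13.6²) = 4.824; v² = 0.125316.
t = (4.824 − 0.300)/0.125316 = 36.1 days (vs. the pure-advection estimate x/v = 38.4 d).

36.1 days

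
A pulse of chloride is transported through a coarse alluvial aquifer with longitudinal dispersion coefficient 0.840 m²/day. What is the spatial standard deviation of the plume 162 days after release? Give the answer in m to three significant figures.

Dispersive spreading gives a Gaussian with σ² = 2Dt; advection only shifts the center.
σ = √(2 × 0.840 × 162) = 16.5 m.

16.5 m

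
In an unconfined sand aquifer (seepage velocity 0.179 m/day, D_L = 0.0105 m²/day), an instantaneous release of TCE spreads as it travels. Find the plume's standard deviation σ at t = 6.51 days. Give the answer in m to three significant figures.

Dispersive spreading gives a Gaussian with σ² = 2Dt; advection only shifts the center.
σ = √(2 × 0.0105 × 6.51) = 0.370 m.

0.370 m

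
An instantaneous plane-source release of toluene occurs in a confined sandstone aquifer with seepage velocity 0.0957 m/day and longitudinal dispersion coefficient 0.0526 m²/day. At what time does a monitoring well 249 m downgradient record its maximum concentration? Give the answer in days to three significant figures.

For the 1D instantaneous-source solution, setting ∂C/∂t = 0 at fixed x gives v²t² + 2Dt − x² = 0, so t = (√(D² + v²x²) − D)/v².
√(D² + v²x²) = √(0.0526² + 0.0957² × 249²) = 23.83; v² = 0.00915849.
t = (23.83 − 0.0526)/0.00915849 = 2600 days (vs. the pure-advection estimate x/v = 2600 d).

2600 days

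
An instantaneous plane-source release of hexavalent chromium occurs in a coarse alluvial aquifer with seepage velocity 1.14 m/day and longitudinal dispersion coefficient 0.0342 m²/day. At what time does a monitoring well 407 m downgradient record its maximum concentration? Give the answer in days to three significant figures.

For the 1D instantaneous-source solution, setting ∂C/∂t = 0 at fixed x gives v²t² + 2Dt − x² = 0, so t = (√(D² + v²x²) − D)/v².
√(D² + v²x²) = √(0.0342² + 1.14² × 407²) = 464.0; v² = 1.2996.
t = (464.0 − 0.0342)/1.2996 = 357 days (vs. the pure-advection estimate x/v = 357 d).

357 days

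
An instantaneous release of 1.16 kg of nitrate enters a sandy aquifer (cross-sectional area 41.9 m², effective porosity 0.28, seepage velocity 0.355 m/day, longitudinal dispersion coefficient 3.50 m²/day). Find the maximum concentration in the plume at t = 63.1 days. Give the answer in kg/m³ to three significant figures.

The peak of an instantaneous 1D plume sits at x = vt; there the Gaussian factor is 1 and C_max = M/(n_e·A·√(4πDt)), where n_e·A is the pore area the mass is dissolved in.
√(4πDt) = √(4π × 3.50 × 63.1) = 52.68 m, so C_max = 1.16/(0.28 × 41.9 × 52.68) = 0.00188 kg/m³.

0.00188 kg/m³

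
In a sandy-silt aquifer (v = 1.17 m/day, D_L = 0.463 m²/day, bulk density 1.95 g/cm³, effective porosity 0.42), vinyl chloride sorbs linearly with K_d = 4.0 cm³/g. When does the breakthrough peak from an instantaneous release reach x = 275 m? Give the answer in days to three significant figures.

4590 days

Retardation factor R = 1 + ρ_b·K_d/n = 1 + 1.95 × 4.0/0.42 = 19.57.
Sorption retards both mechanisms: v_R = v/R = 0.05979 m/day, D_R = D/R = 0.02366 m²/day.
Peak time from v_R²t² + 2D_R t − x² = 0: t = (√(D_R² + v_R²x²) − D_R)/v_R².
√(D_R² + v_R²x²) = √(0.02366² + 0.05979² × 275²) = 16.44; v_R² = 0.003575.
t = (16.44 − 0.02366)/0.003575 = 4590 days.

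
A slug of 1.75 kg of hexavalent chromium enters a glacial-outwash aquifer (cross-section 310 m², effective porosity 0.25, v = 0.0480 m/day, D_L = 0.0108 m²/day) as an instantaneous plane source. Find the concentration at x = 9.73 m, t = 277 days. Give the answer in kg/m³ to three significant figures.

0.00127 kg/m³

For an instantaneous plane source, C(x,t) = M/(n_e·A·√(4πDt)) · exp(−(x−vt)²/(4Dt)), with n_e·A the pore (flow) area.
Plume center vt = 0.0480 × 277 = 13.296 m, so the well at 9.73 m is 3.566 m upgradient of the peak.
√(4πDt) = 6.131 m, giving peak height M/(n_e·A·√(4πDt)) = 1.75/(0.25 × 310 × 6.131) = 0.003683 kg/m³.
(x−vt)²/(4Dt) = (-3.566)²/(4 × 0.0108 × 277) = 1.063; exp(−1.063) = 0.3454.
C = 0.003683 × 0.3454 = 0.00127 kg/m³.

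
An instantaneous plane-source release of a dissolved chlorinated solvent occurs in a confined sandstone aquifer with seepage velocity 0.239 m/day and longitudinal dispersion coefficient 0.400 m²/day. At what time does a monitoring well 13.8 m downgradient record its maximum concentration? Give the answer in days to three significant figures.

For the 1D instantaneous-source solution, setting ∂C/∂t = 0 at fixed x gives v²t² + 2Dt − x² = 0, so t = (√(D² + v²x²) − D)/v².
√(D² + v²x²) = √(0.400² + 0.239² × 13.8²) = 3.322; v² = 0.057121.
t = (3.322 − 0.400)/0.057121 = 51.2 days (vs. the pure-advection estimate x/v = 57.7 d).

51.2 days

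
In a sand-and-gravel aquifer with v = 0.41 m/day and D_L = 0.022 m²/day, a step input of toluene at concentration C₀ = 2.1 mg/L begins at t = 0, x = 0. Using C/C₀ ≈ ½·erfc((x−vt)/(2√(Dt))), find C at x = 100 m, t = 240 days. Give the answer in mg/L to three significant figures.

0.654 mg/L

For a continuous step input, C/C₀ ≈ ½·erfc((x−vt)/(2√(Dt))).
vt = 0.41 × 240 = 98.4 m and 2√(Dt) = 2√(0.022 × 240) = 4.596 m.
Argument (x−vt)/(2√(Dt)) = (100 − 98.4)/4.596 = 0.3481; ½·erfc(0.3481) = 0.3113.
C = 2.1 × 0.3113 = 0.654 mg/L.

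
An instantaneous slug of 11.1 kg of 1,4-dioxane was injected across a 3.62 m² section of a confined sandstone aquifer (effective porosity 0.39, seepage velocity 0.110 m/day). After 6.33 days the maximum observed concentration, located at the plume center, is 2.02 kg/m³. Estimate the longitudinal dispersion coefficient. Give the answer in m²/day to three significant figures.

0.190 m²/day

At the plume center C_max = M/(n_e·A·√(4πDt)), so D = M²/(4πt·(n_e·A·C_max)²).
n_e·A·C_max = 0.39 × 3.62 × 2.02 = 2.852 kg/m.
D = 11.1²/(4π × 6.33 × 2.852²) = 0.190 m²/day.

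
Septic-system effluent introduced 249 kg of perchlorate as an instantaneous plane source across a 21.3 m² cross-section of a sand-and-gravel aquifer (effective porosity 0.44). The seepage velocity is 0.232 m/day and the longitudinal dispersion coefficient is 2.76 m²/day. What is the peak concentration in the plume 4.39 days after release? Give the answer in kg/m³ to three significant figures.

2.15 kg/m³

The peak of an instantaneous 1D plume sits at x = vt; there the Gaussian factor is 1 and C_max = M/(n_e·A·√(4πDt)), where n_e·A is the pore area the mass is dissolved in.
√(4πDt) = √(4π × 2.76 × 4.39) = 12.34 m, so C_max = 249/(0.44 × 21.3 × 12.34) = 2.15 kg/m³.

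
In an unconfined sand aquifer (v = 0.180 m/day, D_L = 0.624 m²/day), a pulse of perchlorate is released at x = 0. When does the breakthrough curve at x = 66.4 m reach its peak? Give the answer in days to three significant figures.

For the 1D instantaneous-source solution, setting ∂C/∂t = 0 at fixed x gives v²t² + 2Dt − x² = 0, so t = (√(D² + v²x²) − D)/v².
√(D² + v²x²) = √(0.624² + 0.180² × 66.4²) = 11.97; v² = 0.0324.
t = (11.97 − 0.624)/0.0324 = 350 days (vs. the pure-advection estimate x/v = 369 d).

350 days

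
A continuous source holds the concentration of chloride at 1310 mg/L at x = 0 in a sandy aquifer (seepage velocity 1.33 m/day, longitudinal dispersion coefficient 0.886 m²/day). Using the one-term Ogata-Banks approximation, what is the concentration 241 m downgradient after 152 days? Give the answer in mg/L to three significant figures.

11.8 mg/L

For a continuous step input, C/C₀ ≈ ½·erfc((x−vt)/(2√(Dt))).
vt = 1.33 × 152 = 202.16 m and 2√(Dt) = 2√(0.886 × 152) = 23.21 m.
Argument (x−vt)/(2√(Dt)) = (241 − 202.16)/23.21 = 1.673; ½·erfc(1.673) = 0.008991.
C = 1310 × 0.008991 = 11.8 mg/L.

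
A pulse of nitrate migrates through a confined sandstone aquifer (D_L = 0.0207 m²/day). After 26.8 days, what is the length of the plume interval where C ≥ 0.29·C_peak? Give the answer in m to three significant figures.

3.31 m

The plume is Gaussian with σ = √(2Dt) = √(2 × 0.0207 × 26.8) = 1.053 m.
C/C_peak = exp(−Δx²/(2σ²)) = 0.29 ⇒ Δx = σ·√(−2 ln 0.29) = 1.053 × 1.573 = 1.656 m.
Width = 2Δx = 3.31 m.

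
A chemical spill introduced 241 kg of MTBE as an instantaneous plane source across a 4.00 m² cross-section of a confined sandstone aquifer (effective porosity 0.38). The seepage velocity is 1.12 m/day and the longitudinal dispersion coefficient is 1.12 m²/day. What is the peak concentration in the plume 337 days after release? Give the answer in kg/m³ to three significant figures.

The peak of an instantaneous 1D plume sits at x = vt; there the Gaussian factor is 1 and C_max = M/(n_e·A·√(4πDt)), where n_e·A is the pore area the mass is dissolved in.
√(4πDt) = √(4π × 1.12 × 337) = 68.87 m, so C_max = 241/(0.38 × 4.00 × 68.87) = 2.30 kg/m³.

2.30 kg/m³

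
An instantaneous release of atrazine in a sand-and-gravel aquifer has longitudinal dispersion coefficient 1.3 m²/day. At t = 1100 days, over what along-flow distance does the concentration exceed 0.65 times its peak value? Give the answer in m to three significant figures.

The plume is Gaussian with σ = √(2Dt) = √(2 × 1.3 × 1100) = 53.48 m.
C/C_peak = exp(−Δx²/(2σ²)) = 0.65 ⇒ Δx = σ·√(−2 ln 0.65) = 53.48 × 0.9282 = 49.64 m.
Width = 2Δx = 99.3 m.

99.3 m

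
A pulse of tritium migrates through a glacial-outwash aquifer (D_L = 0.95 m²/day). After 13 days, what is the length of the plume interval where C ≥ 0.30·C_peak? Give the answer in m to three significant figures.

The plume is Gaussian with σ = √(2Dt) = √(2 × 0.95 × 13) = 4.970 m.
C/C_peak = exp(−Δx²/(2σ²)) = 0.30 ⇒ Δx = σ·√(−2 ln 0.30) = 4.970 × 1.552 = 7.713 m.
Width = 2Δx = 15.4 m.

15.4 m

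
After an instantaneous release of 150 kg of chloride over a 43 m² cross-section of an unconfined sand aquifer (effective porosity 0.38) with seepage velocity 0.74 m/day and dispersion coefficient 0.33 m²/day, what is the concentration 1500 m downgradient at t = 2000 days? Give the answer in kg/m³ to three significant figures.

For an instantaneous plane source, C(x,t) = M/(n_e·A·√(4πDt)) · exp(−(x−vt)²/(4Dt)), with n_e·A the pore (flow) area.
Plume center vt = 0.74 × 2000 = 1480 m, so the well at 1500 m is 20 m downgradient of the peak.
√(4πDt) = 91.07 m, giving peak height M/(n_e·A·√(4πDt)) = 150/(0.38 × 43 × 91.07) = 0.1008 kg/m³.
(x−vt)²/(4Dt) = (20)²/(4 × 0.33 × 2000) = 0.1515; exp(−0.1515) = 0.8594.
C = 0.1008 × 0.8594 = 0.0866 kg/m³.

0.0866 kg/m³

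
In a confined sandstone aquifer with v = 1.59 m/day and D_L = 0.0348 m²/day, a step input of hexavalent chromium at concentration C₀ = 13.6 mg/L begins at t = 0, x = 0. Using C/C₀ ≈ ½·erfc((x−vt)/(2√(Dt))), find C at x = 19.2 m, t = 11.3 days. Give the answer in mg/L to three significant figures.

1.12 mg/L

For a continuous step input, C/C₀ ≈ ½·erfc((x−vt)/(2√(Dt))).
vt = 1.59 × 11.3 = 17.967 m and 2√(Dt) = 2√(0.0348 × 11.3) = 1.254 m.
Argument (x−vt)/(2√(Dt)) = (19.2 − 17.967)/1.254 = 0.9833; ½·erfc(0.9833) = 0.08217.
C = 13.6 × 0.08217 = 1.12 mg/L.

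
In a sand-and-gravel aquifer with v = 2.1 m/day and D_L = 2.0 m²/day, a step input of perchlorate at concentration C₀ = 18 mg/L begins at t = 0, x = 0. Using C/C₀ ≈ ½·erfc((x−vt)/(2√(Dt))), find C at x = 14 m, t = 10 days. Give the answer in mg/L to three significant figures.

15.6 mg/L

For a continuous step input, C/C₀ ≈ ½·erfc((x−vt)/(2√(Dt))).
vt = 2.1 × 10 = 21 m and 2√(Dt) = 2√(2.0 × 10) = 8.944 m.
Argument (x−vt)/(2√(Dt)) = (14 − 21)/8.944 = -0.7826; ½·erfc(-0.7826) = 0.8658.
C = 18 × 0.8658 = 15.6 mg/L.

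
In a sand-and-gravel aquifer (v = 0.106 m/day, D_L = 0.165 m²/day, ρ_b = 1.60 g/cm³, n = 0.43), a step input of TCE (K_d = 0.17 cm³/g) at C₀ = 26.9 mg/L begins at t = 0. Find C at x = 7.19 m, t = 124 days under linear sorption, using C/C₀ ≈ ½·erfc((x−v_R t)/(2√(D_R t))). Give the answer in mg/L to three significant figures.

15.3 mg/L

Retardation factor R = 1 + ρ_b·K_d/n = 1 + 1.60 × 0.17/0.43 = 1.633.
Sorption retards both mechanisms: v_R = v/R = 0.06491 m/day, D_R = D/R = 0.1010 m²/day.
v_R·t = 0.06491 × 124 = 8.04884 m; 2√(D_R t) = 7.078 m; argument = (7.19 − 8.04884)/7.078 = -0.1213.
C = C₀ × ½·erfc(-0.1213) = 26.9 × 0.5681 = 15.3 mg/L.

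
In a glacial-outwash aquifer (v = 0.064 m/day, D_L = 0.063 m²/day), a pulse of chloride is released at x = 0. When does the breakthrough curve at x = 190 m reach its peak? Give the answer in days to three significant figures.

For the 1D instantaneous-source solution, setting ∂C/∂t = 0 at fixed x gives v²t² + 2Dt − x² = 0, so t = (√(D² + v²x²) − D)/v².
√(D² + v²x²) = √(0.063² + 0.064² × 190²) = 12.16; v² = 0.004096.
t = (12.16 − 0.063)/0.004096 = 2950 days (vs. the pure-advection estimate x/v = 2970 d).

2950 days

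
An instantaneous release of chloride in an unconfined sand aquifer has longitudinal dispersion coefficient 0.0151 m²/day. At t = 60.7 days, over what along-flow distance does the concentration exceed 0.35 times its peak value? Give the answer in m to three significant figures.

The plume is Gaussian with σ = √(2Dt) = √(2 × 0.0151 × 60.7) = 1.354 m.
C/C_peak = exp(−Δx²/(2σ²)) = 0.35 ⇒ Δx = σ·√(−2 ln 0.35) = 1.354 × 1.449 = 1.962 m.
Width = 2Δx = 3.92 m.

3.92 m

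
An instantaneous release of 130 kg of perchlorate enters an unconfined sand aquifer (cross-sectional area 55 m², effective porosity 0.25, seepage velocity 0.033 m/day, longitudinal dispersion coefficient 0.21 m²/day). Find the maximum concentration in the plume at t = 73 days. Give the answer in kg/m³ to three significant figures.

The peak of an instantaneous 1D plume sits at x = vt; there the Gaussian factor is 1 and C_max = M/(n_e·A·√(4πDt)), where n_e·A is the pore area the mass is dissolved in.
√(4πDt) = √(4π × 0.21 × 73) = 13.88 m, so C_max = 130/(0.25 × 55 × 13.88) = 0.681 kg/m³.

0.681 kg/m³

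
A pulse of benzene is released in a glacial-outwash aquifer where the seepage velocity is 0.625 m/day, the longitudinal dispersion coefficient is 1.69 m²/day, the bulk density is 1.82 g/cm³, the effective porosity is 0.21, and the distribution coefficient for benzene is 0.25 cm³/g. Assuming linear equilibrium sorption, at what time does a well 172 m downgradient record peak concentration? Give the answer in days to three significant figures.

Retardation factor R = 1 + ρ_b·K_d/n = 1 + 1.82 × 0.25/0.21 = 3.167.
Sorption retards both mechanisms: v_R = v/R = 0.1973 m/day, D_R = D/R = 0.5336 m²/day.
Peak time from v_R²t² + 2D_R t − x² = 0: t = (√(D_R² + v_R²x²) − D_R)/v_R².
√(D_R² + v_R²x²) = √(0.5336² + 0.1973² × 172²) = 33.94; v_R² = 0.03893.
t = (33.94 − 0.5336)/0.03893 = 858 days.

858 days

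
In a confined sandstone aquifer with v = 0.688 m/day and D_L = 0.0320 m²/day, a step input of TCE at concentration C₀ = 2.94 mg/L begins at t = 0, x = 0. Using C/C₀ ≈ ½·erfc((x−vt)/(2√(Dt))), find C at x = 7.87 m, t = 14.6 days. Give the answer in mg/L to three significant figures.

For a continuous step input, C/C₀ ≈ ½·erfc((x−vt)/(2√(Dt))).
vt = 0.688 × 14.6 = 10.0448 m and 2√(Dt) = 2√(0.0320 × 14.6) = 1.367 m.
Argument (x−vt)/(2√(Dt)) = (7.87 − 10.0448)/1.367 = -1.591; ½·erfc(-1.591) = 0.9878.
C = 2.94 × 0.9878 = 2.90 mg/L.

2.90 mg/L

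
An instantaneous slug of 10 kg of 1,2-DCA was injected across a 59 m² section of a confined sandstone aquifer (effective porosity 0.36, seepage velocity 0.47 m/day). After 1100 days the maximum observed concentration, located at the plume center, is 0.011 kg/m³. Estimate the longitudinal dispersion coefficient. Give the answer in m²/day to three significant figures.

0.133 m²/day

At the plume center C_max = M/(n_e·A·√(4πDt)), so D = M²/(4πt·(n_e·A·C_max)²).
n_e·A·C_max = 0.36 × 59 × 0.011 = 0.2336 kg/m.
D = 10²/(4π × 1100 × 0.2336²) = 0.133 m²/day.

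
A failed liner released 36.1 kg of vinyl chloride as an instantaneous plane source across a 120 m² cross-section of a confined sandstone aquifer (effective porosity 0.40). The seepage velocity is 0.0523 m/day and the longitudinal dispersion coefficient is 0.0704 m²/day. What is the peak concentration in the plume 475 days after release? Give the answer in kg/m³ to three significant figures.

0.0367 kg/m³

The peak of an instantaneous 1D plume sits at x = vt; there the Gaussian factor is 1 and C_max = M/(n_e·A·√(4πDt)), where n_e·A is the pore area the mass is dissolved in.
√(4πDt) = √(4π × 0.0704 × 475) = 20.50 m, so C_max = 36.1/(0.40 × 120 × 20.50) = 0.0367 kg/m³.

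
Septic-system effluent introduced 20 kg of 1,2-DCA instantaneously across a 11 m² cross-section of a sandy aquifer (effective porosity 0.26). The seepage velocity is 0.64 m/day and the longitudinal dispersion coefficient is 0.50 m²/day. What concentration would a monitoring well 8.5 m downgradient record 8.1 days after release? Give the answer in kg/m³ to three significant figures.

0.497 kg/m³

For an instantaneous plane source, C(x,t) = M/(n_e·A·√(4πDt)) · exp(−(x−vt)²/(4Dt)), with n_e·A the pore (flow) area.
Plume center vt = 0.64 × 8.1 = 5.184 m, so the well at 8.5 m is 3.316 m downgradient of the peak.
√(4πDt) = 7.134 m, giving peak height M/(n_e·A·√(4πDt)) = 20/(0.26 × 11 × 7.134) = 0.9802 kg/m³.
(x−vt)²/(4Dt) = (3.316)²/(4 × 0.50 × 8.1) = 0.6788; exp(−0.6788) = 0.5072.
C = 0.9802 × 0.5072 = 0.497 kg/m³.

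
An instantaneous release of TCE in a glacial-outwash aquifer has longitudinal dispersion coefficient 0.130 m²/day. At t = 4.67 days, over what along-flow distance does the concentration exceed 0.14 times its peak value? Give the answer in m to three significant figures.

4.37 m

The plume is Gaussian with σ = √(2Dt) = √(2 × 0.130 × 4.67) = 1.102 m.
C/C_peak = exp(−Δx²/(2σ²)) = 0.14 ⇒ Δx = σ·√(−2 ln 0.14) = 1.102 × 1.983 = 2.185 m.
Width = 2Δx = 4.37 m.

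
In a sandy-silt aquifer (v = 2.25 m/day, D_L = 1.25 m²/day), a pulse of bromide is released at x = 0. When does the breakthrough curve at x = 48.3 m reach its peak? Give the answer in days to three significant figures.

For the 1D instantaneous-source solution, setting ∂C/∂t = 0 at fixed x gives v²t² + 2Dt − x² = 0, so t = (√(D² + v²x²) − D)/v².
√(D² + v²x²) = √(1.25² + 2.25² × 48.3²) = 108.7; v² = 5.0625.
t = (108.7 − 1.25)/5.0625 = 21.2 days (vs. the pure-advection estimate x/v = 21.5 d).

21.2 days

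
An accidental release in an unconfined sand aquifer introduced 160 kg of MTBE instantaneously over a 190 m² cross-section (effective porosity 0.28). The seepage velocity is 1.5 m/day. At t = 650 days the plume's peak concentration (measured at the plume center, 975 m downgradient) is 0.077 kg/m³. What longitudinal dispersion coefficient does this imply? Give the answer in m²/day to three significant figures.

0.187 m²/day

At the plume center C_max = M/(n_e·A·√(4πDt)), so D = M²/(4πt·(n_e·A·C_max)²).
n_e·A·C_max = 0.28 × 190 × 0.077 = 4.096 kg/m.
D = 160²/(4π × 650 × 4.096²) = 0.187 m²/day.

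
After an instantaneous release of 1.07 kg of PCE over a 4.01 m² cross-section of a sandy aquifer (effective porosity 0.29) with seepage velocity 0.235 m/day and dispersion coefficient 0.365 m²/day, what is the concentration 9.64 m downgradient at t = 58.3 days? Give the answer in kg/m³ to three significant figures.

For an instantaneous plane source, C(x,t) = M/(n_e·A·√(4πDt)) · exp(−(x−vt)²/(4Dt)), with n_e·A the pore (flow) area.
Plume center vt = 0.235 × 58.3 = 13.7005 m, so the well at 9.64 m is 4.0605 m upgradient of the peak.
√(4πDt) = 16.35 m, giving peak height M/(n_e·A·√(4πDt)) = 1.07/(0.29 × 4.01 × 16.35) = 0.05628 kg/m³.
(x−vt)²/(4Dt) = (-4.0605)²/(4 × 0.365 × 58.3) = 0.1937; exp(−0.1937) = 0.8239.
C = 0.05628 × 0.8239 = 0.0464 kg/m³.

0.0464 kg/m³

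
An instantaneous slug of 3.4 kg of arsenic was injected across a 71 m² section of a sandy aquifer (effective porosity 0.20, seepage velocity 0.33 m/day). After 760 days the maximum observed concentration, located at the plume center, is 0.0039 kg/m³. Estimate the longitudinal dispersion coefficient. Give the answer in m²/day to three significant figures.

0.395 m²/day

At the plume center C_max = M/(n_e·A·√(4πDt)), so D = M²/(4πt·(n_e·A·C_max)²).
n_e·A·C_max = 0.20 × 71 × 0.0039 = 0.05538 kg/m.
D = 3.4²/(4π × 760 × 0.05538²) = 0.395 m²/day.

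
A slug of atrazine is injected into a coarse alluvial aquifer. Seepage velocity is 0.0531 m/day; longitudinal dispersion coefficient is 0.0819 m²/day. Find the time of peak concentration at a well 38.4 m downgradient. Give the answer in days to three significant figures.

695 days

For the 1D instantaneous-source solution, setting ∂C/∂t = 0 at fixed x gives v²t² + 2Dt − x² = 0, so t = (√(D² + v²x²) − D)/v².
√(D² + v²x²) = √(0.0819² + 0.0531² × 38.4²) = 2.041; v² = 0.00281961.
t = (2.041 − 0.0819)/0.00281961 = 695 days (vs. the pure-advection estimate x/v = 723 d).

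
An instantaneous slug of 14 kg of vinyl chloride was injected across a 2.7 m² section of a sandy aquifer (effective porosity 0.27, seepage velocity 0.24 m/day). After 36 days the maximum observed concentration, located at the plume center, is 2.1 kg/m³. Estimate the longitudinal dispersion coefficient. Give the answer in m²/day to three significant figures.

At the plume center C_max = M/(n_e·A·√(4πDt)), so D = M²/(4πt·(n_e·A·C_max)²).
n_e·A·C_max = 0.27 × 2.7 × 2.1 = 1.531 kg/m.
D = 14²/(4π × 36 × 1.531²) = 0.185 m²/day.

0.185 m²/day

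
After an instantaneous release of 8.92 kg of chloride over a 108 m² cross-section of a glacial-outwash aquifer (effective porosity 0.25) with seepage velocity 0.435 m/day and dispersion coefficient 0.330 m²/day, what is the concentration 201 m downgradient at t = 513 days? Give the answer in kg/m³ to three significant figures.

For an instantaneous plane source, C(x,t) = M/(n_e·A·√(4πDt)) · exp(−(x−vt)²/(4Dt)), with n_e·A the pore (flow) area.
Plume center vt = 0.435 × 513 = 223.155 m, so the well at 201 m is 22.155 m upgradient of the peak.
√(4πDt) = 46.12 m, giving peak height M/(n_e·A·√(4πDt)) = 8.92/(0.25 × 108 × 46.12) = 0.007163 kg/m³.
(x−vt)²/(4Dt) = (-22.155)²/(4 × 0.330 × 513) = 0.7249; exp(−0.7249) = 0.4844.
C = 0.007163 × 0.4844 = 0.00347 kg/m³.

0.00347 kg/m³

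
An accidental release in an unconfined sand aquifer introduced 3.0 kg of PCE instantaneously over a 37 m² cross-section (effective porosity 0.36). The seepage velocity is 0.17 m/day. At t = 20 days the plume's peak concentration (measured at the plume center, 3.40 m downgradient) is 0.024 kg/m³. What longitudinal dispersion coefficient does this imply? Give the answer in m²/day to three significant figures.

At the plume center C_max = M/(n_e·A·√(4πDt)), so D = M²/(4πt·(n_e·A·C_max)²).
n_e·A·C_max = 0.36 × 37 × 0.024 = 0.3197 kg/m.
D = 3.0²/(4π × 20 × 0.3197²) = 0.350 m²/day.

0.350 m²/day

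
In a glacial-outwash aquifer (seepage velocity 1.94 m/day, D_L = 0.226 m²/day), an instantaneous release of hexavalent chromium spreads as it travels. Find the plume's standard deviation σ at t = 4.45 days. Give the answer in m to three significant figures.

Dispersive spreading gives a Gaussian with σ² = 2Dt; advection only shifts the center.
σ = √(2 × 0.226 × 4.45) = 1.42 m.

1.42 m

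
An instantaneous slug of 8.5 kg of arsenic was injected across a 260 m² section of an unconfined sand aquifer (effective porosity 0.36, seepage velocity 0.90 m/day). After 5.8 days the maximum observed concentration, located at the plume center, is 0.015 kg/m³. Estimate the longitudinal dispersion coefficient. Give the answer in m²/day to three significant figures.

At the plume center C_max = M/(n_e·A·√(4πDt)), so D = M²/(4πt·(n_e·A·C_max)²).
n_e·A·C_max = 0.36 × 260 × 0.015 = 1.404 kg/m.
D = 8.5²/(4π × 5.8 × 1.404²) = 0.503 m²/day.

0.503 m²/day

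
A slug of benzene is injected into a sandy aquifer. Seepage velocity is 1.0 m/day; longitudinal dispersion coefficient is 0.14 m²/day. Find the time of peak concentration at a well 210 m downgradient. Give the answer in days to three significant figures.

For the 1D instantaneous-source solution, setting ∂C/∂t = 0 at fixed x gives v²t² + 2Dt − x² = 0, so t = (√(D² + v²x²) − D)/v².
√(D² + v²x²) = √(0.14² + 1.0² × 210²) = 210.0; v² = 1.
t = (210.0 − 0.14)/1 = 210 days (vs. the pure-advection estimate x/v = 210 d).

210 days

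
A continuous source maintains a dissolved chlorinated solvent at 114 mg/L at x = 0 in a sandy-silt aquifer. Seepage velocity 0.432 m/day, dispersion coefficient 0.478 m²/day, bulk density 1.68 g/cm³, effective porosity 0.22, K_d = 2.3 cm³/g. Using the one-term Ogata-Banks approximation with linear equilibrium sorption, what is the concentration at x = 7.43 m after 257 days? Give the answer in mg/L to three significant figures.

Retardation factor R = 1 + ρ_b·K_d/n = 1 + 1.68 × 2.3/0.22 = 18.56.
Sorption retards both mechanisms: v_R = v/R = 0.02328 m/day, D_R = D/R = 0.02575 m²/day.
v_R·t = 0.02328 × 257 = 5.98296 m; 2√(D_R t) = 5.145 m; argument = (7.43 − 5.98296)/5.145 = 0.2813.
C = C₀ × ½·erfc(0.2813) = 114 × 0.3454 = 39.4 mg/L.

39.4 mg/L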